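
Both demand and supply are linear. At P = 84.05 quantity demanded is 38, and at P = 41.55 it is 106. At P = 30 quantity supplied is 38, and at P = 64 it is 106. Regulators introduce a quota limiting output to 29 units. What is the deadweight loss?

Demand slope = (41.55 − 84.05)/(106 − 38) = −0.625, so P = 107.8 − 0.625Q.
Supply slope = (64 − 30)/(106 − 38) = 0.5, so P = 11 + 0.5Q.
Competitive equilibrium: 107.8 − 0.625Q = 11 + 0.5Q → Q* = 86.0444, P* = 54.0222.
At Q = 29: demand price = 107.8 − 0.625·29 = 89.675; supply price = 11 + 0.5·29 = 25.5.
ΔQ = 86.0444 − 29 = 57.0444; wedge = 89.675 − 25.5 = 64.175.
Deadweight loss = ½ × 57.0444 × 64.175 = 1830.41.

1830.41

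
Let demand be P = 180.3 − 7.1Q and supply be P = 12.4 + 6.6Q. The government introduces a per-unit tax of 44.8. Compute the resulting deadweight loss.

Competitive equilibrium: 180.3 − 7.1Q = 12.4 + 6.6Q → Q* = 12.2555, P* = 93.2861.
With the tax, the buyer price exceeds the seller price by 44.8: (180.3 − 7.1Q) − (12.4 + 6.6Q) = 44.8 → Q' = 8.9854.
ΔQ = 12.2555 − 8.9854 = 3.2701; the wedge equals the tax, 44.8.
Deadweight loss = ½ × 3.2701 × 44.8 = 73.25.

73.25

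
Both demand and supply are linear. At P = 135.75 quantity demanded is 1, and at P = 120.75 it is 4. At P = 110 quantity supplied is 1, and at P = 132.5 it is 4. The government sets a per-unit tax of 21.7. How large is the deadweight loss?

18.84

Demand slope = (120.75 − 135.75)/(4 − 1) = −5, so P = 140.75 − 5Q.
Supply slope = (132.5 − 110)/(4 − 1) = 7.5, so P = 102.5 + 7.5Q.
Competitive equilibrium: 140.75 − 5Q = 102.5 + 7.5Q → Q* = 3.06, P* = 125.45.
With the tax, the buyer price exceeds the seller price by 21.7: (140.75 − 5Q) − (102.5 + 7.5Q) = 21.7 → Q' = 1.324.
ΔQ = 3.06 − 1.324 = 1.736; the wedge equals the tax, 21.7.
Welfare loss = ½ × 1.736 × 21.7 = 18.84.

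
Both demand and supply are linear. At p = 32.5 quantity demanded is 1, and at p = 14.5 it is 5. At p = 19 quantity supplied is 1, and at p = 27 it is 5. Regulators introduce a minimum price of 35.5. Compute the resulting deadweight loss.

Demand slope = (14.5 − 32.5)/(5 − 1) = −4.5, so p = 37 − 4.5q.
Supply slope = (27 − 19)/(5 − 1) = 2, so p = 17 + 2q.
Competitive equilibrium: 37 − 4.5q = 17 + 2q → q* = 3.0769, p* = 23.1538.
At the floor p = 35.5, quantity demanded = (37 − 35.5)/4.5 = 0.3333.
Sellers' marginal cost at q' = 0.3333: 17 + 2·0.3333 = 17.6666.
Δq = 3.0769 − 0.3333 = 2.7436; wedge = 35.5 − 17.6666 = 17.8334.
The triangle = ½ × 2.7436 × 17.8334 = 24.46.

24.46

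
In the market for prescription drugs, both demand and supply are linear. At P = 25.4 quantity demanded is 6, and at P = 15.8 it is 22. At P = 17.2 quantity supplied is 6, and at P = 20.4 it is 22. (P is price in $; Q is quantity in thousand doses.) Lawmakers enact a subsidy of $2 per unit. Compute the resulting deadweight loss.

$2.50 thousand

Demand slope = (15.8 − 25.4)/(22 − 6) = −0.6, so P = 29 − 0.6Q.
Supply slope = (20.4 − 17.2)/(22 − 6) = 0.2, so P = 16 + 0.2Q.
Competitive equilibrium: 29 − 0.6Q = 16 + 0.2Q → Q* = 16.25, P* = 19.25.
The subsidy lowers effective supply by 2: P = 14 + 0.2Q.
New quantity: 29 − 0.6Q = 14 + 0.2Q → Q' = 18.75.
Overproduction ΔQ = 18.75 − 16.25 = 2.5; wedge = subsidy = 2.
Welfare loss = ½ × 2.5 × 2 = $2.50 thousand.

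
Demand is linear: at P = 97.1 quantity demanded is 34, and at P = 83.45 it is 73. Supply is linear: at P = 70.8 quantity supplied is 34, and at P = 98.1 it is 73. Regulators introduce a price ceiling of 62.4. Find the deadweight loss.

Demand slope = (83.45 − 97.1)/(73 − 34) = −0.35, so P = 109 − 0.35Q.
Supply slope = (98.1 − 70.8)/(73 − 34) = 0.7, so P = 47 + 0.7Q.
Competitive equilibrium: 109 − 0.35Q = 47 + 0.7Q → Q* = 59.0476, P* = 88.3333.
At the ceiling P = 62.4, quantity supplied = (62.4 − 47)/0.7 = 22.
Willingness to pay at Q' = 22: 109 − 0.35·22 = 101.3.
ΔQ = 59.0476 − 22 = 37.0476; wedge = 101.3 − 62.4 = 38.9.
Deadweight loss = ½ × 37.0476 × 38.9 = 720.58.

720.58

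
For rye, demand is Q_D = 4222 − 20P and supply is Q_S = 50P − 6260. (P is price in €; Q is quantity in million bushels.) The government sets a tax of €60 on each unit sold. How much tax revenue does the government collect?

In inverse form: demand P = 211.1 − 0.05Q, supply P = 125.2 + 0.02Q.
Competitive equilibrium: 211.1 − 0.05Q = 125.2 + 0.02Q → Q* = 1227.1429, P* = 149.7429.
With the tax, the buyer price exceeds the seller price by 60: (211.1 − 0.05Q) − (125.2 + 0.02Q) = 60 → Q' = 370.
Tax revenue = 60 × 370 = €22200 million.

€22200 million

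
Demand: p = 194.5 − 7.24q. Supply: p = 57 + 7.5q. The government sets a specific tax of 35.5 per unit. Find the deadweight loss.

Competitive equilibrium: 194.5 − 7.24q = 57 + 7.5q → q* = 9.3284, p* = 126.9627.
With the tax, the buyer price exceeds the seller price by 35.5: (194.5 − 7.24q) − (57 + 7.5q) = 35.5 → q' = 6.9199.
Δq = 9.3284 − 6.9199 = 2.4085; the wedge equals the tax, 35.5.
The triangle = ½ × 2.4085 × 35.5 = 42.75.

42.75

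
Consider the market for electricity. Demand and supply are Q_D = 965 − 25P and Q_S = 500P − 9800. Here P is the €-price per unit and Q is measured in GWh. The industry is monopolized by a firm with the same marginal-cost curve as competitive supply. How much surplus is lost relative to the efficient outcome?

In inverse form: demand P = 38.6 − 0.04Q, supply P = 19.6 + 0.002Q.
Competitive equilibrium: 38.6 − 0.04Q = 19.6 + 0.002Q → Q* = 452.38095, P* = 20.50476.
Marginal revenue: MR = 38.6 − 0.08Q. Set MR = MC: 38.6 − 0.08Q = 19.6 + 0.002Q → Q_m = 231.70732.
Price P_m = 38.6 − 0.04·231.70732 = 29.33171; MC(Q_m) = 19.6 + 0.002·231.70732 = 20.06341.
Competitive Q* = 452.38095, so ΔQ = 220.67363; wedge = 29.33171 − 20.06341 = 9.2683.
DWL = ½ × 220.67363 × 9.2683 = €1022.63.

€1022.63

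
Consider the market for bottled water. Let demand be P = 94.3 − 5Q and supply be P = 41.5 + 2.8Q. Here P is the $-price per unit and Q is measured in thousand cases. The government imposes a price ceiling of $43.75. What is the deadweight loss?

Competitive equilibrium: 94.3 − 5Q = 41.5 + 2.8Q → Q* = 6.7692, P* = 60.4538.
At the ceiling P = 43.75, quantity supplied = (43.75 − 41.5)/2.8 = 0.8036.
Willingness to pay at Q' = 0.8036: 94.3 − 5·0.8036 = 90.282.
ΔQ = 6.7692 − 0.8036 = 5.9656; wedge = 90.282 − 43.75 = 46.532.
Welfare loss = ½ × 5.9656 × 46.532 = $138.80 thousand.

$138.80 thousand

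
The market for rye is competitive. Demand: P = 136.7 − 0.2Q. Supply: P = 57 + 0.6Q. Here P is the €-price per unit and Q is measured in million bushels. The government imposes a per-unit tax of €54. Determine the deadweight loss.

€1822.50 million

Competitive equilibrium: 136.7 − 0.2Q = 57 + 0.6Q → Q* = 99.625, P* = 116.775.
With the tax, the buyer price exceeds the seller price by 54: (136.7 − 0.2Q) − (57 + 0.6Q) = 54 → Q' = 32.125.
ΔQ = 99.625 − 32.125 = 67.5; the wedge equals the tax, 54.
The triangle = ½ × 67.5 × 54 = €1822.50 million.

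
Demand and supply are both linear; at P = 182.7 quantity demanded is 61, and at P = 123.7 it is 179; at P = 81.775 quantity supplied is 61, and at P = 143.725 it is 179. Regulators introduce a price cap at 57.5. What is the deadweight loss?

10731

Demand slope = (123.7 − 182.7)/(179 − 61) = −0.5, so P = 213.2 − 0.5Q.
Supply slope = (143.725 − 81.775)/(179 − 61) = 0.525, so P = 49.75 + 0.525Q.
Competitive equilibrium: 213.2 − 0.5Q = 49.75 + 0.525Q → Q* = 159.4634, P* = 133.4683.
At the ceiling P = 57.5, quantity supplied = (57.5 − 49.75)/0.525 = 14.7619.
Willingness to pay at Q' = 14.7619: 213.2 − 0.5·14.7619 = 205.8191.
ΔQ = 159.4634 − 14.7619 = 144.7015; wedge = 205.8191 − 57.5 = 148.3191.
Deadweight loss = ½ × 144.7015 × 148.3191 = 10731.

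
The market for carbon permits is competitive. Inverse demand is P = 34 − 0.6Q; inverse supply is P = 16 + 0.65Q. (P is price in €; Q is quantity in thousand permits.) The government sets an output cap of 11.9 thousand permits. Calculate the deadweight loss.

€3.91 thousand

Competitive equilibrium: 34 − 0.6Q = 16 + 0.65Q → Q* = 14.4, P* = 25.36.
At Q = 11.9: demand price = 34 − 0.6·11.9 = 26.86; supply price = 16 + 0.65·11.9 = 23.735.
ΔQ = 14.4 − 11.9 = 2.5; wedge = 26.86 − 23.735 = 3.125.
The triangle = ½ × 2.5 × 3.125 = €3.91 thousand.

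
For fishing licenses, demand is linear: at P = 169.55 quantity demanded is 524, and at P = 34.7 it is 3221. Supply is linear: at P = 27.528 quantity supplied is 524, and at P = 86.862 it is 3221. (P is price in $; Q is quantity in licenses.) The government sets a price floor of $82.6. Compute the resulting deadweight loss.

$1963.27

Demand slope = (34.7 − 169.55)/(3221 − 524) = −0.05, so P = 195.75 − 0.05Q.
Supply slope = (86.862 − 27.528)/(3221 − 524) = 0.022, so P = 16 + 0.022Q.
Competitive equilibrium: 195.75 − 0.05Q = 16 + 0.022Q → Q* = 2496.5278, P* = 70.9236.
At the floor P = 82.6, quantity demanded = (195.75 − 82.6)/0.05 = 2263.
Sellers' marginal cost at Q' = 2263: 16 + 0.022·2263 = 65.786.
ΔQ = 2496.5278 − 2263 = 233.5278; wedge = 82.6 − 65.786 = 16.814.
DWL = ½ × 233.5278 × 16.814 = $1963.27.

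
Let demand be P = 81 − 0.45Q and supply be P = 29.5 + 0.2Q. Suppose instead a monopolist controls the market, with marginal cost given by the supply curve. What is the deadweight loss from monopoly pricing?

341.44

Competitive equilibrium: 81 − 0.45Q = 29.5 + 0.2Q → Q* = 79.2308, P* = 45.3462.
Marginal revenue: MR = 81 − 0.9Q. Set MR = MC: 81 − 0.9Q = 29.5 + 0.2Q → Q_m = 46.8182.
Price P_m = 81 − 0.45·46.8182 = 59.9318; MC(Q_m) = 29.5 + 0.2·46.8182 = 38.8636.
Competitive Q* = 79.2308, so ΔQ = 32.4126; wedge = 59.9318 − 38.8636 = 21.0682.
Welfare loss = ½ × 32.4126 × 21.0682 = 341.44.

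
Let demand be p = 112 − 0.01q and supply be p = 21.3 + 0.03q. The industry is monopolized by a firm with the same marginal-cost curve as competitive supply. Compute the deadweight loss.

Competitive equilibrium: 112 − 0.01q = 21.3 + 0.03q → q* = 2267.5, p* = 89.325.
Marginal revenue: MR = 112 − 0.02q. Set MR = MC: 112 − 0.02q = 21.3 + 0.03q → q_m = 1814.
Price p_m = 112 − 0.01·1814 = 93.86; MC(q_m) = 21.3 + 0.03·1814 = 75.72.
Competitive q* = 2267.5, so Δq = 453.5; wedge = 93.86 − 75.72 = 18.14.
Deadweight loss = ½ × 453.5 × 18.14 = 4113.245.

4113.245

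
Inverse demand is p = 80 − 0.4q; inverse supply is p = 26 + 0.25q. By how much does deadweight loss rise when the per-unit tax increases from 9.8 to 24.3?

Competitive equilibrium: 80 − 0.4q = 26 + 0.25q → q* = 83.0769, p* = 46.7692.
For a per-unit tax t: Δq = t/0.65, so DWL = ½·t·(t/0.65) = t²/1.3.
At t = 9.8: DWL = 73.877. At t = 24.3: DWL = 454.223.
Increase = 454.223 − 73.877 = 380.35.

380.35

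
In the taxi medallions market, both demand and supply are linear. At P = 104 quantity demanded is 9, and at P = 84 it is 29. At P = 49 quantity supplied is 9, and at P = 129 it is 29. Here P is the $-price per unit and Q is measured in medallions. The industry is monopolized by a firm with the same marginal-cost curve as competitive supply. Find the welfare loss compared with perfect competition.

$27.78

Demand slope = (84 − 104)/(29 − 9) = −1, so P = 113 − Q.
Supply slope = (129 − 49)/(29 − 9) = 4, so P = 13 + 4Q.
Competitive equilibrium: 113 − Q = 13 + 4Q → Q* = 20, P* = 93.
Marginal revenue: MR = 113 − 2Q. Set MR = MC: 113 − 2Q = 13 + 4Q → Q_m = 16.6667.
Price P_m = 113 − 1·16.6667 = 96.3333; MC(Q_m) = 13 + 4·16.6667 = 79.6668.
Competitive Q* = 20, so ΔQ = 3.3333; wedge = 96.3333 − 79.6668 = 16.6665.
Deadweight loss = ½ × 3.3333 × 16.6665 = $27.78.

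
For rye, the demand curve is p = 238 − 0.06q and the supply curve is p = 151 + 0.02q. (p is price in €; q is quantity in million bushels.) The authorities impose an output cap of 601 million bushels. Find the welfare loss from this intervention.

Competitive equilibrium: 238 − 0.06q = 151 + 0.02q → q* = 1087.5, p* = 172.75.
At q = 601: demand price = 238 − 0.06·601 = 201.94; supply price = 151 + 0.02·601 = 163.02.
Δq = 1087.5 − 601 = 486.5; wedge = 201.94 − 163.02 = 38.92.
Welfare loss = ½ × 486.5 × 38.92 = €9467.29 million.

€9467.29 million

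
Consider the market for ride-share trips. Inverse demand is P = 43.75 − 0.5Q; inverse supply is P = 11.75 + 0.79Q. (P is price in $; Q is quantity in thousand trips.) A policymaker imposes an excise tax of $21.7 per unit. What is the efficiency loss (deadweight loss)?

$182.52 thousand

Competitive equilibrium: 43.75 − 0.5Q = 11.75 + 0.79Q → Q* = 24.8062, P* = 31.3469.
With the tax, the buyer price exceeds the seller price by 21.7: (43.75 − 0.5Q) − (11.75 + 0.79Q) = 21.7 → Q' = 7.9845.
ΔQ = 24.8062 − 7.9845 = 16.8217; the wedge equals the tax, 21.7.
DWL = ½ × 16.8217 × 21.7 = $182.52 thousand.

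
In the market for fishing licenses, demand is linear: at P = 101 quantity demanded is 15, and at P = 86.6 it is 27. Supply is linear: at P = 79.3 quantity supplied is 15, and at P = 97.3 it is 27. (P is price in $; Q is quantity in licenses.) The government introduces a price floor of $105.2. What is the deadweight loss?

$179.69

Demand slope = (86.6 − 101)/(27 − 15) = −1.2, so P = 119 − 1.2Q.
Supply slope = (97.3 − 79.3)/(27 − 15) = 1.5, so P = 56.8 + 1.5Q.
Competitive equilibrium: 119 − 1.2Q = 56.8 + 1.5Q → Q* = 23.037, P* = 91.3556.
At the floor P = 105.2, quantity demanded = (119 − 105.2)/1.2 = 11.5.
Sellers' marginal cost at Q' = 11.5: 56.8 + 1.5·11.5 = 74.05.
ΔQ = 23.037 − 11.5 = 11.537; wedge = 105.2 − 74.05 = 31.15.
The triangle = ½ × 11.537 × 31.15 = $179.69.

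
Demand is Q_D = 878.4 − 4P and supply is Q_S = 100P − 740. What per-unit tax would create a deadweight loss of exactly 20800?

104

In inverse form: demand P = 219.6 − 0.25Q, supply P = 7.4 + 0.01Q.
Competitive equilibrium: 219.6 − 0.25Q = 7.4 + 0.01Q → Q* = 816.1538, P* = 15.5615.
A tax t gives ΔQ = t/0.26 and wedge t, so DWL = t²/0.52.
t²/0.52 = 20800 → t² = 10816 → t = 104.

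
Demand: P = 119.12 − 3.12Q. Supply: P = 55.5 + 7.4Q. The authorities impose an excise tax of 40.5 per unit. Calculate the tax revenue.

Competitive equilibrium: 119.12 − 3.12Q = 55.5 + 7.4Q → Q* = 6.0475, P* = 100.2517.
With the tax, the buyer price exceeds the seller price by 40.5: (119.12 − 3.12Q) − (55.5 + 7.4Q) = 40.5 → Q' = 2.1977.
Tax revenue = 40.5 × 2.1977 = 89.01.

89.01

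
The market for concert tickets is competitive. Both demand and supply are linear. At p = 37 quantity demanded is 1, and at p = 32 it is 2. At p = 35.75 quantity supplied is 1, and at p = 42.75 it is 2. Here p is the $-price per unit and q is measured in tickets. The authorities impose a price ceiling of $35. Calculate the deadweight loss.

$0.27

Demand slope = (32 − 37)/(2 − 1) = −5, so p = 42 − 5q.
Supply slope = (42.75 − 35.75)/(2 − 1) = 7, so p = 28.75 + 7q.
Competitive equilibrium: 42 − 5q = 28.75 + 7q → q* = 1.1042, p* = 36.4792.
At the ceiling p = 35, quantity supplied = (35 − 28.75)/7 = 0.8929.
Willingness to pay at q' = 0.8929: 42 − 5·0.8929 = 37.5355.
Δq = 1.1042 − 0.8929 = 0.2113; wedge = 37.5355 − 35 = 2.5355.
DWL = ½ × 0.2113 × 2.5355 = $0.27.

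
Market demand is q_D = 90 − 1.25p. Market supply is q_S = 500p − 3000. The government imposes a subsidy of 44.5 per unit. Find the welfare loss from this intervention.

In inverse form: demand p = 72 − 0.8q, supply p = 6 + 0.002q.
Competitive equilibrium: 72 − 0.8q = 6 + 0.002q → q* = 82.2943, p* = 6.1646.
The subsidy lowers effective supply by 44.5: p = 0.002q − 38.5.
New quantity: 72 − 0.8q = 0.002q − 38.5 → q' = 137.7805.
Overproduction Δq = 137.7805 − 82.2943 = 55.4862; wedge = subsidy = 44.5.
Welfare loss = ½ × 55.4862 × 44.5 = 1234.57.

1234.57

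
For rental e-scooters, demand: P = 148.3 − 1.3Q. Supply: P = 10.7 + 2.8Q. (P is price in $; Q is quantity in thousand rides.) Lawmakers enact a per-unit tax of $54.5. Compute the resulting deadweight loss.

Competitive equilibrium: 148.3 − 1.3Q = 10.7 + 2.8Q → Q* = 33.561, P* = 104.6707.
With the tax, the buyer price exceeds the seller price by 54.5: (148.3 − 1.3Q) − (10.7 + 2.8Q) = 54.5 → Q' = 20.2683.
ΔQ = 33.561 − 20.2683 = 13.2927; the wedge equals the tax, 54.5.
DWL = ½ × 13.2927 × 54.5 = $362.23 thousand.

$362.23 thousand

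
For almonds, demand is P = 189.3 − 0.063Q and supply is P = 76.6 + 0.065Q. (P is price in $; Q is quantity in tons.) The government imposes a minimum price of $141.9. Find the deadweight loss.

Competitive equilibrium: 189.3 − 0.063Q = 76.6 + 0.065Q → Q* = 880.4688, P* = 133.8305.
At the floor P = 141.9, quantity demanded = (189.3 − 141.9)/0.063 = 752.381.
Sellers' marginal cost at Q' = 752.381: 76.6 + 0.065·752.381 = 125.5048.
ΔQ = 880.4688 − 752.381 = 128.0878; wedge = 141.9 − 125.5048 = 16.3952.
Deadweight loss = ½ × 128.0878 × 16.3952 = $1050.01.

$1050.01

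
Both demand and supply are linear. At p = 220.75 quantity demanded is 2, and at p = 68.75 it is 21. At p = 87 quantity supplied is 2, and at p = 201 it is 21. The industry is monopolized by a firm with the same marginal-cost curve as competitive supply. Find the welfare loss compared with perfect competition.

Demand slope = (68.75 − 220.75)/(21 − 2) = −8, so p = 236.75 − 8q.
Supply slope = (201 − 87)/(21 − 2) = 6, so p = 75 + 6q.
Competitive equilibrium: 236.75 − 8q = 75 + 6q → q* = 11.5536, p* = 144.3214.
Marginal revenue: MR = 236.75 − 16q. Set MR = MC: 236.75 − 16q = 75 + 6q → q_m = 7.3523.
Price p_m = 236.75 − 8·7.3523 = 177.9316; MC(q_m) = 75 + 6·7.3523 = 119.1138.
Competitive q* = 11.5536, so Δq = 4.2013; wedge = 177.9316 − 119.1138 = 58.8178.
DWL = ½ × 4.2013 × 58.8178 = 123.56.

123.56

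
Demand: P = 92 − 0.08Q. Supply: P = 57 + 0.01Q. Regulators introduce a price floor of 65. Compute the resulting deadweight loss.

118.84

Competitive equilibrium: 92 − 0.08Q = 57 + 0.01Q → Q* = 388.8889, P* = 60.8889.
At the floor P = 65, quantity demanded = (92 − 65)/0.08 = 337.5.
Sellers' marginal cost at Q' = 337.5: 57 + 0.01·337.5 = 60.375.
ΔQ = 388.8889 − 337.5 = 51.3889; wedge = 65 − 60.375 = 4.625.
The triangle = ½ × 51.3889 × 4.625 = 118.84.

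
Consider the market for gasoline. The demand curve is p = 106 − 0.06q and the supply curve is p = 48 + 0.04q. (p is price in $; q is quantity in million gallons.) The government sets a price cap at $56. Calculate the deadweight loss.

Competitive equilibrium: 106 − 0.06q = 48 + 0.04q → q* = 580, p* = 71.2.
At the ceiling p = 56, quantity supplied = (56 − 48)/0.04 = 200.
Willingness to pay at q' = 200: 106 − 0.06·200 = 94.
Δq = 580 − 200 = 380; wedge = 94 − 56 = 38.
DWL = ½ × 380 × 38 = $7220 million.

$7220 million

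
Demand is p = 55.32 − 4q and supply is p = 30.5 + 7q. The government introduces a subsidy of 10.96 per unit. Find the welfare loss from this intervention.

5.46

Competitive equilibrium: 55.32 − 4q = 30.5 + 7q → q* = 2.2564, p* = 46.2945.
The subsidy lowers effective supply by 10.96: p = 19.54 + 7q.
New quantity: 55.32 − 4q = 19.54 + 7q → q' = 3.2527.
Overproduction Δq = 3.2527 − 2.2564 = 0.9963; wedge = subsidy = 10.96.
Welfare loss = ½ × 0.9963 × 10.96 = 5.46.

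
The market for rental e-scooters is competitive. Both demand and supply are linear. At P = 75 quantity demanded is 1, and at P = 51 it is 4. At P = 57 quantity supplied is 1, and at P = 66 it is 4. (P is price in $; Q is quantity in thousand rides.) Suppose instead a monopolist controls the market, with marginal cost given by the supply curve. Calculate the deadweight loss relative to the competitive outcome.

$6.78 thousand

Demand slope = (51 − 75)/(4 − 1) = −8, so P = 83 − 8Q.
Supply slope = (66 − 57)/(4 − 1) = 3, so P = 54 + 3Q.
Competitive equilibrium: 83 − 8Q = 54 + 3Q → Q* = 2.6364, P* = 61.9091.
Marginal revenue: MR = 83 − 16Q. Set MR = MC: 83 − 16Q = 54 + 3Q → Q_m = 1.5263.
Price P_m = 83 − 8·1.5263 = 70.7896; MC(Q_m) = 54 + 3·1.5263 = 58.5789.
Competitive Q* = 2.6364, so ΔQ = 1.1101; wedge = 70.7896 − 58.5789 = 12.2107.
DWL = ½ × 1.1101 × 12.2107 = $6.78 thousand.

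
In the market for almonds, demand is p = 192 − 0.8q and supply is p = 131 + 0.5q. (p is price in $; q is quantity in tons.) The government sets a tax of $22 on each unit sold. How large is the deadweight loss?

Competitive equilibrium: 192 − 0.8q = 131 + 0.5q → q* = 46.9231, p* = 154.4615.
With the tax, the buyer price exceeds the seller price by 22: (192 − 0.8q) − (131 + 0.5q) = 22 → q' = 30.
Δq = 46.9231 − 30 = 16.9231; the wedge equals the tax, 22.
DWL = ½ × 16.9231 × 22 = $186.15.

$186.15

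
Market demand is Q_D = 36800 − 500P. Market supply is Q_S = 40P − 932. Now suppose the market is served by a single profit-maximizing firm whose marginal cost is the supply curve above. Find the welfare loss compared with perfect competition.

222.85

In inverse form: demand P = 73.6 − 0.002Q, supply P = 23.3 + 0.025Q.
Competitive equilibrium: 73.6 − 0.002Q = 23.3 + 0.025Q → Q* = 1862.96296, P* = 69.87407.
Marginal revenue: MR = 73.6 − 0.004Q. Set MR = MC: 73.6 − 0.004Q = 23.3 + 0.025Q → Q_m = 1734.48276.
Price P_m = 73.6 − 0.002·1734.48276 = 70.13103; MC(Q_m) = 23.3 + 0.025·1734.48276 = 66.66207.
Competitive Q* = 1862.96296, so ΔQ = 128.4802; wedge = 70.13103 − 66.66207 = 3.46896.
Deadweight loss = ½ × 128.4802 × 3.46896 = 222.85.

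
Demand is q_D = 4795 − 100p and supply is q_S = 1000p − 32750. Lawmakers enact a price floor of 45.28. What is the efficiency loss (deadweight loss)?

6835.51

In inverse form: demand p = 47.95 − 0.01q, supply p = 32.75 + 0.001q.
Competitive equilibrium: 47.95 − 0.01q = 32.75 + 0.001q → q* = 1381.8182, p* = 34.1318.
At the floor p = 45.28, quantity demanded = (47.95 − 45.28)/0.01 = 267.
Sellers' marginal cost at q' = 267: 32.75 + 0.001·267 = 33.017.
Δq = 1381.8182 − 267 = 1114.8182; wedge = 45.28 − 33.017 = 12.263.
The triangle = ½ × 1114.8182 × 12.263 = 6835.51.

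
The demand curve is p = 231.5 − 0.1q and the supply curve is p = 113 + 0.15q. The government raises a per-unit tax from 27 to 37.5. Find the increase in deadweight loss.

Competitive equilibrium: 231.5 − 0.1q = 113 + 0.15q → q* = 474, p* = 184.1.
For a per-unit tax t: Δq = t/0.25, so DWL = ½·t·(t/0.25) = t²/0.5.
At t = 27: DWL = 1458. At t = 37.5: DWL = 2812.5.
Increase = 2812.5 − 1458 = 1354.50.

1354.50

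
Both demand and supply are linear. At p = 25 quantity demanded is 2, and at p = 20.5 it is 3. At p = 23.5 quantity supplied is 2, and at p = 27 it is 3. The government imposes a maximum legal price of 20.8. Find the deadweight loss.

3.68

Demand slope = (20.5 − 25)/(3 − 2) = −4.5, so p = 34 − 4.5q.
Supply slope = (27 − 23.5)/(3 − 2) = 3.5, so p = 16.5 + 3.5q.
Competitive equilibrium: 34 − 4.5q = 16.5 + 3.5q → q* = 2.1875, p* = 24.1563.
At the ceiling p = 20.8, quantity supplied = (20.8 − 16.5)/3.5 = 1.2286.
Willingness to pay at q' = 1.2286: 34 − 4.5·1.2286 = 28.4713.
Δq = 2.1875 − 1.2286 = 0.9589; wedge = 28.4713 − 20.8 = 7.6713.
Welfare loss = ½ × 0.9589 × 7.6713 = 3.68.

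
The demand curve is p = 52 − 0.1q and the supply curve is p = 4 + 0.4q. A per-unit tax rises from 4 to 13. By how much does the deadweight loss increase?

153

Competitive equilibrium: 52 − 0.1q = 4 + 0.4q → q* = 96, p* = 42.4.
For a per-unit tax t: Δq = t/0.5, so DWL = ½·t·(t/0.5) = t²/1.
At t = 4: DWL = 16. At t = 13: DWL = 169.
Increase = 169 − 16 = 153.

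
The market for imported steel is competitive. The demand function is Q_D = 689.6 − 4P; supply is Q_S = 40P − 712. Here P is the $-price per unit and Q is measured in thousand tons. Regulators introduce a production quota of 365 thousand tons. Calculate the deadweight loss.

$5346.09 thousand

In inverse form: demand P = 172.4 − 0.25Q, supply P = 17.8 + 0.025Q.
Competitive equilibrium: 172.4 − 0.25Q = 17.8 + 0.025Q → Q* = 562.1818, P* = 31.8545.
At Q = 365: demand price = 172.4 − 0.25·365 = 81.15; supply price = 17.8 + 0.025·365 = 26.925.
ΔQ = 562.1818 − 365 = 197.1818; wedge = 81.15 − 26.925 = 54.225.
DWL = ½ × 197.1818 × 54.225 = $5346.09 thousand.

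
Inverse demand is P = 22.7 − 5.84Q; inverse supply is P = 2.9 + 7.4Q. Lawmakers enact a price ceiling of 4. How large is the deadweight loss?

Competitive equilibrium: 22.7 − 5.84Q = 2.9 + 7.4Q → Q* = 1.4955, P* = 13.9665.
At the ceiling P = 4, quantity supplied = (4 − 2.9)/7.4 = 0.1486.
Willingness to pay at Q' = 0.1486: 22.7 − 5.84·0.1486 = 21.8322.
ΔQ = 1.4955 − 0.1486 = 1.3469; wedge = 21.8322 − 4 = 17.8322.
The triangle = ½ × 1.3469 × 17.8322 = 12.01.

12.01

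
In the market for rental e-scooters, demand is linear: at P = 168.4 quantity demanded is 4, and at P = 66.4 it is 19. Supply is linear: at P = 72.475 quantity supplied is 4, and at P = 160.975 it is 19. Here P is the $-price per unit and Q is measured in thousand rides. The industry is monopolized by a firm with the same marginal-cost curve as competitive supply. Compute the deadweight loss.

$103.07 thousand

Demand slope = (66.4 − 168.4)/(19 − 4) = −6.8, so P = 195.6 − 6.8Q.
Supply slope = (160.975 − 72.475)/(19 − 4) = 5.9, so P = 48.875 + 5.9Q.
Competitive equilibrium: 195.6 − 6.8Q = 48.875 + 5.9Q → Q* = 11.55315, P* = 117.03858.
Marginal revenue: MR = 195.6 − 13.6Q. Set MR = MC: 195.6 − 13.6Q = 48.875 + 5.9Q → Q_m = 7.52436.
Price P_m = 195.6 − 6.8·7.52436 = 144.43435; MC(Q_m) = 48.875 + 5.9·7.52436 = 93.26872.
Competitive Q* = 11.55315, so ΔQ = 4.02879; wedge = 144.43435 − 93.26872 = 51.16563.
DWL = ½ × 4.02879 × 51.16563 = $103.07 thousand.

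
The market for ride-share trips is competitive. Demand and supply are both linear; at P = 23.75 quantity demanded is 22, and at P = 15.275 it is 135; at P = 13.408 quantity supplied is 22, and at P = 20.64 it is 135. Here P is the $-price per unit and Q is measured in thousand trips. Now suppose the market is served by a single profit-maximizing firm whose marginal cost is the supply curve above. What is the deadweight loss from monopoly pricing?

Demand slope = (15.275 − 23.75)/(135 − 22) = −0.075, so P = 25.4 − 0.075Q.
Supply slope = (20.64 − 13.408)/(135 − 22) = 0.064, so P = 12 + 0.064Q.
Competitive equilibrium: 25.4 − 0.075Q = 12 + 0.064Q → Q* = 96.4029, P* = 18.1698.
Marginal revenue: MR = 25.4 − 0.15Q. Set MR = MC: 25.4 − 0.15Q = 12 + 0.064Q → Q_m = 62.6168.
Price P_m = 25.4 − 0.075·62.6168 = 20.7037; MC(Q_m) = 12 + 0.064·62.6168 = 16.0075.
Competitive Q* = 96.4029, so ΔQ = 33.7861; wedge = 20.7037 − 16.0075 = 4.6962.
DWL = ½ × 33.7861 × 4.6962 = $79.33 thousand.

$79.33 thousand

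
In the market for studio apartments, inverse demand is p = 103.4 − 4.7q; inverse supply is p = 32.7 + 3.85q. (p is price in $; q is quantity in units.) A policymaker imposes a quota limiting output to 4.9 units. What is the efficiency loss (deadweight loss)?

$48.52

Competitive equilibrium: 103.4 − 4.7q = 32.7 + 3.85q → q* = 8.269, p* = 64.5357.
At q = 4.9: demand price = 103.4 − 4.7·4.9 = 80.37; supply price = 32.7 + 3.85·4.9 = 51.565.
Δq = 8.269 − 4.9 = 3.369; wedge = 80.37 − 51.565 = 28.805.
The triangle = ½ × 3.369 × 28.805 = $48.52.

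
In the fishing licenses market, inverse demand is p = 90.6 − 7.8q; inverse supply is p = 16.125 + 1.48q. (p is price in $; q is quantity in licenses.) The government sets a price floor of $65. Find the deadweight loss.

$104.39

Competitive equilibrium: 90.6 − 7.8q = 16.125 + 1.48q → q* = 8.0253, p* = 28.0025.
At the floor p = 65, quantity demanded = (90.6 − 65)/7.8 = 3.2821.
Sellers' marginal cost at q' = 3.2821: 16.125 + 1.48·3.2821 = 20.9825.
Δq = 8.0253 − 3.2821 = 4.7432; wedge = 65 − 20.9825 = 44.0175.
The triangle = ½ × 4.7432 × 44.0175 = $104.39.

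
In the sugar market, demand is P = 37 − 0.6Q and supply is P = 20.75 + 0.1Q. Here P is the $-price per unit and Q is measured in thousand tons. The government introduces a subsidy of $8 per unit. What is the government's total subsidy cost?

$277.14 thousand

Competitive equilibrium: 37 − 0.6Q = 20.75 + 0.1Q → Q* = 23.2143, P* = 23.0714.
The subsidy lowers effective supply by 8: P = 12.75 + 0.1Q.
New quantity: 37 − 0.6Q = 12.75 + 0.1Q → Q' = 34.6429.
Total subsidy cost = 8 × 34.6429 = $277.14 thousand.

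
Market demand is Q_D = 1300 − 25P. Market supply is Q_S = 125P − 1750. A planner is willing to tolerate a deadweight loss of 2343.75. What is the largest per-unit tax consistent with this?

15

In inverse form: demand P = 52 − 0.04Q, supply P = 14 + 0.008Q.
Competitive equilibrium: 52 − 0.04Q = 14 + 0.008Q → Q* = 791.6667, P* = 20.3333.
A tax t gives ΔQ = t/0.048 and wedge t, so DWL = t²/0.096.
t²/0.096 = 2343.75 → t² = 225 → t = 15.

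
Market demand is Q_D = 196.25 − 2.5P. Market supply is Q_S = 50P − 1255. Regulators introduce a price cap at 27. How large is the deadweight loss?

In inverse form: demand P = 78.5 − 0.4Q, supply P = 25.1 + 0.02Q.
Competitive equilibrium: 78.5 − 0.4Q = 25.1 + 0.02Q → Q* = 127.1429, P* = 27.6429.
At the ceiling P = 27, quantity supplied = (27 − 25.1)/0.02 = 95.
Willingness to pay at Q' = 95: 78.5 − 0.4·95 = 40.5.
ΔQ = 127.1429 − 95 = 32.1429; wedge = 40.5 − 27 = 13.5.
DWL = ½ × 32.1429 × 13.5 = 216.96.

216.96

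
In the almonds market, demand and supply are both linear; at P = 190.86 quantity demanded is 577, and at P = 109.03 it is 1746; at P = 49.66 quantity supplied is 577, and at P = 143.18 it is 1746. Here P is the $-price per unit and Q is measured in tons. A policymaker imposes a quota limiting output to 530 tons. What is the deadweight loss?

Demand slope = (109.03 − 190.86)/(1746 − 577) = −0.07, so P = 231.25 − 0.07Q.
Supply slope = (143.18 − 49.66)/(1746 − 577) = 0.08, so P = 3.5 + 0.08Q.
Competitive equilibrium: 231.25 − 0.07Q = 3.5 + 0.08Q → Q* = 1518.3333, P* = 124.9667.
At Q = 530: demand price = 231.25 − 0.07·530 = 194.15; supply price = 3.5 + 0.08·530 = 45.9.
ΔQ = 1518.3333 − 530 = 988.3333; wedge = 194.15 − 45.9 = 148.25.
The triangle = ½ × 988.3333 × 148.25 = $73260.21.

$73260.21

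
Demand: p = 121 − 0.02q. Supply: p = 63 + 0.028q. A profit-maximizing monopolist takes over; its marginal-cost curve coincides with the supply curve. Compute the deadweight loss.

Competitive equilibrium: 121 − 0.02q = 63 + 0.028q → q* = 1208.33333, p* = 96.83333.
Marginal revenue: MR = 121 − 0.04q. Set MR = MC: 121 − 0.04q = 63 + 0.028q → q_m = 852.94118.
Price p_m = 121 − 0.02·852.94118 = 103.94118; MC(q_m) = 63 + 0.028·852.94118 = 86.88235.
Competitive q* = 1208.33333, so Δq = 355.39215; wedge = 103.94118 − 86.88235 = 17.05883.
Welfare loss = ½ × 355.39215 × 17.05883 = 3031.29.

3031.29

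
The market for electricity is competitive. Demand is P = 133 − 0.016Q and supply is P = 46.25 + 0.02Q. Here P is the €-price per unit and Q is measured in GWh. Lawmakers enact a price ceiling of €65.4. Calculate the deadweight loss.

Competitive equilibrium: 133 − 0.016Q = 46.25 + 0.02Q → Q* = 2409.7222, P* = 94.4444.
At the ceiling P = 65.4, quantity supplied = (65.4 − 46.25)/0.02 = 957.5.
Willingness to pay at Q' = 957.5: 133 − 0.016·957.5 = 117.68.
ΔQ = 2409.7222 − 957.5 = 1452.2222; wedge = 117.68 − 65.4 = 52.28.
DWL = ½ × 1452.2222 × 52.28 = €37961.09.

€37961.09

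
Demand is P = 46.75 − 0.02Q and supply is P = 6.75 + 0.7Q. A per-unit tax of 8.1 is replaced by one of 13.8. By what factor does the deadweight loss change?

Competitive equilibrium: 46.75 − 0.02Q = 6.75 + 0.7Q → Q* = 55.5556, P* = 45.6389.
For a per-unit tax t: ΔQ = t/0.72, so DWL = ½·t·(t/0.72) = t²/1.44.
At t = 8.1: DWL = 45.5625. At t = 13.8: DWL = 132.25.
Ratio = (13.8/8.1)² = 2.903.

2.903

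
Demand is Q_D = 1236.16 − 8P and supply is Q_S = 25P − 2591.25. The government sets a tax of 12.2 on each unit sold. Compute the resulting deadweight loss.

451.03

In inverse form: demand P = 154.52 − 0.125Q, supply P = 103.65 + 0.04Q.
Competitive equilibrium: 154.52 − 0.125Q = 103.65 + 0.04Q → Q* = 308.303, P* = 115.9821.
With the tax, the buyer price exceeds the seller price by 12.2: (154.52 − 0.125Q) − (103.65 + 0.04Q) = 12.2 → Q' = 234.3636.
ΔQ = 308.303 − 234.3636 = 73.9394; the wedge equals the tax, 12.2.
Welfare loss = ½ × 73.9394 × 12.2 = 451.03.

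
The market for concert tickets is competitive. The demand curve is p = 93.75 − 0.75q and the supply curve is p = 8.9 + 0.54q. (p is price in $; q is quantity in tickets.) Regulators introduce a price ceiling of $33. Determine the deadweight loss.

Competitive equilibrium: 93.75 − 0.75q = 8.9 + 0.54q → q* = 65.7752, p* = 44.4186.
At the ceiling p = 33, quantity supplied = (33 − 8.9)/0.54 = 44.6296.
Willingness to pay at q' = 44.6296: 93.75 − 0.75·44.6296 = 60.2778.
Δq = 65.7752 − 44.6296 = 21.1456; wedge = 60.2778 − 33 = 27.2778.
DWL = ½ × 21.1456 × 27.2778 = $288.40.

$288.40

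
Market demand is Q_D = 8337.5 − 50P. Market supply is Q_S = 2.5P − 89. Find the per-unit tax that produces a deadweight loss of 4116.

In inverse form: demand P = 166.75 − 0.02Q, supply P = 35.6 + 0.4Q.
Competitive equilibrium: 166.75 − 0.02Q = 35.6 + 0.4Q → Q* = 312.2619, P* = 160.5048.
A tax t gives ΔQ = t/0.42 and wedge t, so DWL = t²/0.84.
t²/0.84 = 4116 → t² = 3457.44 → t = 58.8.

58.8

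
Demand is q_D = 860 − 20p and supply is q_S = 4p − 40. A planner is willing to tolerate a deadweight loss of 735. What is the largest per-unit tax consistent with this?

21

In inverse form: demand p = 43 − 0.05q, supply p = 10 + 0.25q.
Competitive equilibrium: 43 − 0.05q = 10 + 0.25q → q* = 110, p* = 37.5.
A tax t gives Δq = t/0.3 and wedge t, so DWL = t²/0.6.
t²/0.6 = 735 → t² = 441 → t = 21.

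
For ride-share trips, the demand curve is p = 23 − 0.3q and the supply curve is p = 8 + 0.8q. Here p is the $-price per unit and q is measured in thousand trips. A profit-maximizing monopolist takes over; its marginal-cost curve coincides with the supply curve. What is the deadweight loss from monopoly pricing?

$4.70 thousand

Competitive equilibrium: 23 − 0.3q = 8 + 0.8q → q* = 13.6364, p* = 18.9091.
Marginal revenue: MR = 23 − 0.6q. Set MR = MC: 23 − 0.6q = 8 + 0.8q → q_m = 10.7143.
Price p_m = 23 − 0.3·10.7143 = 19.7857; MC(q_m) = 8 + 0.8·10.7143 = 16.5714.
Competitive q* = 13.6364, so Δq = 2.9221; wedge = 19.7857 − 16.5714 = 3.2143.
Deadweight loss = ½ × 2.9221 × 3.2143 = $4.70 thousand.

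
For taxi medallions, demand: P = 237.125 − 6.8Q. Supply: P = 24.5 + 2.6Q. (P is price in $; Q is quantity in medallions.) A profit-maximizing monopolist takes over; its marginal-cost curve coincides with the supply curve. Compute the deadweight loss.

Competitive equilibrium: 237.125 − 6.8Q = 24.5 + 2.6Q → Q* = 22.6197, P* = 83.3112.
Marginal revenue: MR = 237.125 − 13.6Q. Set MR = MC: 237.125 − 13.6Q = 24.5 + 2.6Q → Q_m = 13.125.
Price P_m = 237.125 − 6.8·13.125 = 147.875; MC(Q_m) = 24.5 + 2.6·13.125 = 58.625.
Competitive Q* = 22.6197, so ΔQ = 9.4947; wedge = 147.875 − 58.625 = 89.25.
Deadweight loss = ½ × 9.4947 × 89.25 = $423.70.

$423.70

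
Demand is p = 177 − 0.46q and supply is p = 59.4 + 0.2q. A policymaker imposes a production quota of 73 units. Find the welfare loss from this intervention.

Competitive equilibrium: 177 − 0.46q = 59.4 + 0.2q → q* = 178.1818, p* = 95.0364.
At q = 73: demand price = 177 − 0.46·73 = 143.42; supply price = 59.4 + 0.2·73 = 74.
Δq = 178.1818 − 73 = 105.1818; wedge = 143.42 − 74 = 69.42.
DWL = ½ × 105.1818 × 69.42 = 3650.86.

3650.86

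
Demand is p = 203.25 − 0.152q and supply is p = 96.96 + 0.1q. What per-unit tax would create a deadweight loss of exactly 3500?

42

Competitive equilibrium: 203.25 − 0.152q = 96.96 + 0.1q → q* = 421.7857, p* = 139.1386.
A tax t gives Δq = t/0.252 and wedge t, so DWL = t²/0.504.
t²/0.504 = 3500 → t² = 1764 → t = 42.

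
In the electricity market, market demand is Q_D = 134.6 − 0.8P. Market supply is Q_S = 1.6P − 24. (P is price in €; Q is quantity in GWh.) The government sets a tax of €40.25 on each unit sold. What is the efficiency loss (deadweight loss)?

In inverse form: demand P = 168.25 − 1.25Q, supply P = 15 + 0.625Q.
Competitive equilibrium: 168.25 − 1.25Q = 15 + 0.625Q → Q* = 81.7333, P* = 66.0833.
With the tax, the buyer price exceeds the seller price by 40.25: (168.25 − 1.25Q) − (15 + 0.625Q) = 40.25 → Q' = 60.2667.
ΔQ = 81.7333 − 60.2667 = 21.4666; the wedge equals the tax, 40.25.
DWL = ½ × 21.4666 × 40.25 = €432.02.

€432.02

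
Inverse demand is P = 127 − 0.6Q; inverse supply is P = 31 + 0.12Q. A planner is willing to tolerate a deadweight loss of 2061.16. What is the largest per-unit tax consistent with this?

Competitive equilibrium: 127 − 0.6Q = 31 + 0.12Q → Q* = 133.3333, P* = 47.
A tax t gives ΔQ = t/0.72 and wedge t, so DWL = t²/1.44.
t²/1.44 = 2061.16 → t² = 2968.0704 → t = 54.48.

54.48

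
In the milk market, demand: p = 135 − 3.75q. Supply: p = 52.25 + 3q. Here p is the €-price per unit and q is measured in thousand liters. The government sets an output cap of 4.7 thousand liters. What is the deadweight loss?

Competitive equilibrium: 135 − 3.75q = 52.25 + 3q → q* = 12.2593, p* = 89.0278.
At q = 4.7: demand price = 135 − 3.75·4.7 = 117.375; supply price = 52.25 + 3·4.7 = 66.35.
Δq = 12.2593 − 4.7 = 7.5593; wedge = 117.375 − 66.35 = 51.025.
The triangle = ½ × 7.5593 × 51.025 = €192.86 thousand.

€192.86 thousand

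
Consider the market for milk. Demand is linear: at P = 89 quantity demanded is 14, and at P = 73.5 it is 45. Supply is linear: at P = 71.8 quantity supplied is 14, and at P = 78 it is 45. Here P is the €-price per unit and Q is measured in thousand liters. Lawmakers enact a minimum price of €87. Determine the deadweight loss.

€148.11 thousand

Demand slope = (73.5 − 89)/(45 − 14) = −0.5, so P = 96 − 0.5Q.
Supply slope = (78 − 71.8)/(45 − 14) = 0.2, so P = 69 + 0.2Q.
Competitive equilibrium: 96 − 0.5Q = 69 + 0.2Q → Q* = 38.5714, P* = 76.7143.
At the floor P = 87, quantity demanded = (96 − 87)/0.5 = 18.
Sellers' marginal cost at Q' = 18: 69 + 0.2·18 = 72.6.
ΔQ = 38.5714 − 18 = 20.5714; wedge = 87 − 72.6 = 14.4.
The triangle = ½ × 20.5714 × 14.4 = €148.11 thousand.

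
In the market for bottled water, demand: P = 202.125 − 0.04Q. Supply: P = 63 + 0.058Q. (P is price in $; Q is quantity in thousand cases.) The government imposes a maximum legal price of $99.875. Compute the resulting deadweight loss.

$30107.93 thousand

Competitive equilibrium: 202.125 − 0.04Q = 63 + 0.058Q → Q* = 1419.64286, P* = 145.33929.
At the ceiling P = 99.875, quantity supplied = (99.875 − 63)/0.058 = 635.77586.
Willingness to pay at Q' = 635.77586: 202.125 − 0.04·635.77586 = 176.69397.
ΔQ = 1419.64286 − 635.77586 = 783.867; wedge = 176.69397 − 99.875 = 76.81897.
DWL = ½ × 783.867 × 76.81897 = $30107.93 thousand.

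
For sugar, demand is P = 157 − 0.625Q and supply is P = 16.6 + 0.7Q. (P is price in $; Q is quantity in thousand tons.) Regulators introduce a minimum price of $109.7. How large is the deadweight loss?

$607.52 thousand

Competitive equilibrium: 157 − 0.625Q = 16.6 + 0.7Q → Q* = 105.9623, P* = 90.7736.
At the floor P = 109.7, quantity demanded = (157 − 109.7)/0.625 = 75.68.
Sellers' marginal cost at Q' = 75.68: 16.6 + 0.7·75.68 = 69.576.
ΔQ = 105.9623 − 75.68 = 30.2823; wedge = 109.7 − 69.576 = 40.124.
Deadweight loss = ½ × 30.2823 × 40.124 = $607.52 thousand.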